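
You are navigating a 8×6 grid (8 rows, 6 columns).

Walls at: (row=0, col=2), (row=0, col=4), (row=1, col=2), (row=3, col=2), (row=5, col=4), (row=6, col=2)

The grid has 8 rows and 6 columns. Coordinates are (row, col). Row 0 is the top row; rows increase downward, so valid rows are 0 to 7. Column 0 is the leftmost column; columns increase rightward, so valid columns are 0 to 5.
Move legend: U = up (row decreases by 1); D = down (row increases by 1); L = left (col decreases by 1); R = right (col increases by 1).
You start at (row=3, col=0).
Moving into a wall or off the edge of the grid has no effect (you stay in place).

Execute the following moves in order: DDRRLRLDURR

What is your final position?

Start: (row=3, col=0)
  D (down): (row=3, col=0) -> (row=4, col=0)
  D (down): (row=4, col=0) -> (row=5, col=0)
  R (right): (row=5, col=0) -> (row=5, col=1)
  R (right): (row=5, col=1) -> (row=5, col=2)
  L (left): (row=5, col=2) -> (row=5, col=1)
  R (right): (row=5, col=1) -> (row=5, col=2)
  L (left): (row=5, col=2) -> (row=5, col=1)
  D (down): (row=5, col=1) -> (row=6, col=1)
  U (up): (row=6, col=1) -> (row=5, col=1)
  R (right): (row=5, col=1) -> (row=5, col=2)
  R (right): (row=5, col=2) -> (row=5, col=3)
Final: (row=5, col=3)

Answer: Final position: (row=5, col=3)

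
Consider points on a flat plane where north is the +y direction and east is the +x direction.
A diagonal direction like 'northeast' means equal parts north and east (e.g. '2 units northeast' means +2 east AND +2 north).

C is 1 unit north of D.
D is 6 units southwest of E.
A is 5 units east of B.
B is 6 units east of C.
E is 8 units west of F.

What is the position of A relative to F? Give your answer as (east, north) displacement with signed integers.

Place F at the origin (east=0, north=0).
  E is 8 units west of F: delta (east=-8, north=+0); E at (east=-8, north=0).
  D is 6 units southwest of E: delta (east=-6, north=-6); D at (east=-14, north=-6).
  C is 1 unit north of D: delta (east=+0, north=+1); C at (east=-14, north=-5).
  B is 6 units east of C: delta (east=+6, north=+0); B at (east=-8, north=-5).
  A is 5 units east of B: delta (east=+5, north=+0); A at (east=-3, north=-5).
Therefore A relative to F: (east=-3, north=-5).

Answer: A is at (east=-3, north=-5) relative to F.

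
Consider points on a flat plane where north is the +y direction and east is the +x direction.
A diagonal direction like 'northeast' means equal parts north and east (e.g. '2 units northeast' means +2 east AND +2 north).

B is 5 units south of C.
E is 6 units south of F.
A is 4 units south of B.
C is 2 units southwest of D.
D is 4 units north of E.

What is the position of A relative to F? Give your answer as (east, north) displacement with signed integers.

Place F at the origin (east=0, north=0).
  E is 6 units south of F: delta (east=+0, north=-6); E at (east=0, north=-6).
  D is 4 units north of E: delta (east=+0, north=+4); D at (east=0, north=-2).
  C is 2 units southwest of D: delta (east=-2, north=-2); C at (east=-2, north=-4).
  B is 5 units south of C: delta (east=+0, north=-5); B at (east=-2, north=-9).
  A is 4 units south of B: delta (east=+0, north=-4); A at (east=-2, north=-13).
Therefore A relative to F: (east=-2, north=-13).

Answer: A is at (east=-2, north=-13) relative to F.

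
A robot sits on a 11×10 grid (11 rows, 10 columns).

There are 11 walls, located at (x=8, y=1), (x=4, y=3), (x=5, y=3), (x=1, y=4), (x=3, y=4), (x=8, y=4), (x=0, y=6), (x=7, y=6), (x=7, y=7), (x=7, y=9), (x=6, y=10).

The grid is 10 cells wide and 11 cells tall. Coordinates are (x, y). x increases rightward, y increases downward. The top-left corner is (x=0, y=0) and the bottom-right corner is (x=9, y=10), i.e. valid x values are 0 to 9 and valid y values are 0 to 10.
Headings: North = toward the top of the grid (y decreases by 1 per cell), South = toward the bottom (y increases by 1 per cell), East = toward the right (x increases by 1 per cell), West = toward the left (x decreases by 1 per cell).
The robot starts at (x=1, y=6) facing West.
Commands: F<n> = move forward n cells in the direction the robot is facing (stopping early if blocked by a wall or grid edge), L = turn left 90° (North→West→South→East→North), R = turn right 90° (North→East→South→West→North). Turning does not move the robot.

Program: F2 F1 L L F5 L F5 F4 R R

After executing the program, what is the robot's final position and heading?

Answer: Final position: (x=6, y=0), facing South

Derivation:
Start: (x=1, y=6), facing West
  F2: move forward 0/2 (blocked), now at (x=1, y=6)
  F1: move forward 0/1 (blocked), now at (x=1, y=6)
  L: turn left, now facing South
  L: turn left, now facing East
  F5: move forward 5, now at (x=6, y=6)
  L: turn left, now facing North
  F5: move forward 5, now at (x=6, y=1)
  F4: move forward 1/4 (blocked), now at (x=6, y=0)
  R: turn right, now facing East
  R: turn right, now facing South
Final: (x=6, y=0), facing South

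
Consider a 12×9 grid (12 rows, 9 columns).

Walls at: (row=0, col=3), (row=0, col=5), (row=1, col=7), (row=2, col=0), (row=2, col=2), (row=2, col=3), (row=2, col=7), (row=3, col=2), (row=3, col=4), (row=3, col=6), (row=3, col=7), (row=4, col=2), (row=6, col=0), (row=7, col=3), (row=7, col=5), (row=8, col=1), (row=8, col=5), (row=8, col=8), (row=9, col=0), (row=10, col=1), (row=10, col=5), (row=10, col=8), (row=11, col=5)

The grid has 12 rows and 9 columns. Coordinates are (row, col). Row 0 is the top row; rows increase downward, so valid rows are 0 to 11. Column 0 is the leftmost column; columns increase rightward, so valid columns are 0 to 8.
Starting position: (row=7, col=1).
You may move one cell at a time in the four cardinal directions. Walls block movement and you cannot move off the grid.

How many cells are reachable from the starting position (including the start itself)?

BFS flood-fill from (row=7, col=1):
  Distance 0: (row=7, col=1)
  Distance 1: (row=6, col=1), (row=7, col=0), (row=7, col=2)
  Distance 2: (row=5, col=1), (row=6, col=2), (row=8, col=0), (row=8, col=2)
  Distance 3: (row=4, col=1), (row=5, col=0), (row=5, col=2), (row=6, col=3), (row=8, col=3), (row=9, col=2)
  Distance 4: (row=3, col=1), (row=4, col=0), (row=5, col=3), (row=6, col=4), (row=8, col=4), (row=9, col=1), (row=9, col=3), (row=10, col=2)
  Distance 5: (row=2, col=1), (row=3, col=0), (row=4, col=3), (row=5, col=4), (row=6, col=5), (row=7, col=4), (row=9, col=4), (row=10, col=3), (row=11, col=2)
  Distance 6: (row=1, col=1), (row=3, col=3), (row=4, col=4), (row=5, col=5), (row=6, col=6), (row=9, col=5), (row=10, col=4), (row=11, col=1), (row=11, col=3)
  Distance 7: (row=0, col=1), (row=1, col=0), (row=1, col=2), (row=4, col=5), (row=5, col=6), (row=6, col=7), (row=7, col=6), (row=9, col=6), (row=11, col=0), (row=11, col=4)
  Distance 8: (row=0, col=0), (row=0, col=2), (row=1, col=3), (row=3, col=5), (row=4, col=6), (row=5, col=7), (row=6, col=8), (row=7, col=7), (row=8, col=6), (row=9, col=7), (row=10, col=0), (row=10, col=6)
  Distance 9: (row=1, col=4), (row=2, col=5), (row=4, col=7), (row=5, col=8), (row=7, col=8), (row=8, col=7), (row=9, col=8), (row=10, col=7), (row=11, col=6)
  Distance 10: (row=0, col=4), (row=1, col=5), (row=2, col=4), (row=2, col=6), (row=4, col=8), (row=11, col=7)
  Distance 11: (row=1, col=6), (row=3, col=8), (row=11, col=8)
  Distance 12: (row=0, col=6), (row=2, col=8)
  Distance 13: (row=0, col=7), (row=1, col=8)
  Distance 14: (row=0, col=8)
Total reachable: 85 (grid has 85 open cells total)

Answer: Reachable cells: 85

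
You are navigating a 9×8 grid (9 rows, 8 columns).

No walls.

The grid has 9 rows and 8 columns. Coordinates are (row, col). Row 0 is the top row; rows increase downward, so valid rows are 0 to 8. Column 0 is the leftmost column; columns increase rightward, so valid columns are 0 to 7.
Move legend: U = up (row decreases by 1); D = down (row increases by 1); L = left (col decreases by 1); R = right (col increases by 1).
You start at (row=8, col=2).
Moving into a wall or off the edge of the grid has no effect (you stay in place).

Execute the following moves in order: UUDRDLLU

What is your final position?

Answer: Final position: (row=7, col=1)

Derivation:
Start: (row=8, col=2)
  U (up): (row=8, col=2) -> (row=7, col=2)
  U (up): (row=7, col=2) -> (row=6, col=2)
  D (down): (row=6, col=2) -> (row=7, col=2)
  R (right): (row=7, col=2) -> (row=7, col=3)
  D (down): (row=7, col=3) -> (row=8, col=3)
  L (left): (row=8, col=3) -> (row=8, col=2)
  L (left): (row=8, col=2) -> (row=8, col=1)
  U (up): (row=8, col=1) -> (row=7, col=1)
Final: (row=7, col=1)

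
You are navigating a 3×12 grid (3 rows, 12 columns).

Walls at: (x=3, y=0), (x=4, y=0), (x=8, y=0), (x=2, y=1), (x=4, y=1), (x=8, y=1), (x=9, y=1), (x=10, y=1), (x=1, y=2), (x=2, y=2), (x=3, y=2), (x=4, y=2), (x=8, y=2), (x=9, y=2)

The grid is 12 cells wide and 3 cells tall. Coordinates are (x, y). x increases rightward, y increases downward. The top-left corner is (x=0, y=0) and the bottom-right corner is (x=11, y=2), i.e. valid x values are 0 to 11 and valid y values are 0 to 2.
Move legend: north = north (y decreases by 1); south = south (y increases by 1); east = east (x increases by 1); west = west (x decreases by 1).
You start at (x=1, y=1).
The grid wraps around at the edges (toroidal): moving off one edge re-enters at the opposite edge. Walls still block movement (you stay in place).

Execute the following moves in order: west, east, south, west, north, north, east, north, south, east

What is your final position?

Answer: Final position: (x=0, y=2)

Derivation:
Start: (x=1, y=1)
  west (west): (x=1, y=1) -> (x=0, y=1)
  east (east): (x=0, y=1) -> (x=1, y=1)
  south (south): blocked, stay at (x=1, y=1)
  west (west): (x=1, y=1) -> (x=0, y=1)
  north (north): (x=0, y=1) -> (x=0, y=0)
  north (north): (x=0, y=0) -> (x=0, y=2)
  east (east): blocked, stay at (x=0, y=2)
  north (north): (x=0, y=2) -> (x=0, y=1)
  south (south): (x=0, y=1) -> (x=0, y=2)
  east (east): blocked, stay at (x=0, y=2)
Final: (x=0, y=2)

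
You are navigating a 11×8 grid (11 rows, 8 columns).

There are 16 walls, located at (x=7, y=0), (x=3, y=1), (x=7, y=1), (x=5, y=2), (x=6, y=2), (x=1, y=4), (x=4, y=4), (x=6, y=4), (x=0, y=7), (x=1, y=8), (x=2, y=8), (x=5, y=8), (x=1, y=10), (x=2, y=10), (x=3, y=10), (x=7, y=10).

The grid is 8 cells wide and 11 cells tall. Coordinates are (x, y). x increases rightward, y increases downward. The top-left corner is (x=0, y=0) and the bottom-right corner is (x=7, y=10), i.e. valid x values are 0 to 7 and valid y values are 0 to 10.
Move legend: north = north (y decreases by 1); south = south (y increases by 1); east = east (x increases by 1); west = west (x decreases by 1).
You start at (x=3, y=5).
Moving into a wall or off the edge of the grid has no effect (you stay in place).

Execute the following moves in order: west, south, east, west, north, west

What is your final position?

Answer: Final position: (x=1, y=5)

Derivation:
Start: (x=3, y=5)
  west (west): (x=3, y=5) -> (x=2, y=5)
  south (south): (x=2, y=5) -> (x=2, y=6)
  east (east): (x=2, y=6) -> (x=3, y=6)
  west (west): (x=3, y=6) -> (x=2, y=6)
  north (north): (x=2, y=6) -> (x=2, y=5)
  west (west): (x=2, y=5) -> (x=1, y=5)
Final: (x=1, y=5)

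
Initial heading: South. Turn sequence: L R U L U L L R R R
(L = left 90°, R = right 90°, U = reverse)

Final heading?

Answer: Final heading: South

Derivation:
Start: South
  L (left (90° counter-clockwise)) -> East
  R (right (90° clockwise)) -> South
  U (U-turn (180°)) -> North
  L (left (90° counter-clockwise)) -> West
  U (U-turn (180°)) -> East
  L (left (90° counter-clockwise)) -> North
  L (left (90° counter-clockwise)) -> West
  R (right (90° clockwise)) -> North
  R (right (90° clockwise)) -> East
  R (right (90° clockwise)) -> South
Final: South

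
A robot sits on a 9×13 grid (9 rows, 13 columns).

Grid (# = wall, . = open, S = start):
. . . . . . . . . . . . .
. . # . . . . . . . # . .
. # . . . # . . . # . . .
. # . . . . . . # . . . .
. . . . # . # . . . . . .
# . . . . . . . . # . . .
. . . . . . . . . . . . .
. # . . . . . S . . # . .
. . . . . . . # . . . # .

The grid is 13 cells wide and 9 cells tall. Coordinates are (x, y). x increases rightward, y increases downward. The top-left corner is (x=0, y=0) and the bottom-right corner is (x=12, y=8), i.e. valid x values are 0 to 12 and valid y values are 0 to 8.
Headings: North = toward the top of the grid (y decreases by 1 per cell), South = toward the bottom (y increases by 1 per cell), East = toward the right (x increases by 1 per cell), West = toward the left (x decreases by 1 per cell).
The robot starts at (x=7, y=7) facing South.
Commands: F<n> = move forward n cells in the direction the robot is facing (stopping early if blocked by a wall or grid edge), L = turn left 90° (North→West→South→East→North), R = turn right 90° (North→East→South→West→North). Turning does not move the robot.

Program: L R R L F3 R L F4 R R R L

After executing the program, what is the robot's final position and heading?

Start: (x=7, y=7), facing South
  L: turn left, now facing East
  R: turn right, now facing South
  R: turn right, now facing West
  L: turn left, now facing South
  F3: move forward 0/3 (blocked), now at (x=7, y=7)
  R: turn right, now facing West
  L: turn left, now facing South
  F4: move forward 0/4 (blocked), now at (x=7, y=7)
  R: turn right, now facing West
  R: turn right, now facing North
  R: turn right, now facing East
  L: turn left, now facing North
Final: (x=7, y=7), facing North

Answer: Final position: (x=7, y=7), facing North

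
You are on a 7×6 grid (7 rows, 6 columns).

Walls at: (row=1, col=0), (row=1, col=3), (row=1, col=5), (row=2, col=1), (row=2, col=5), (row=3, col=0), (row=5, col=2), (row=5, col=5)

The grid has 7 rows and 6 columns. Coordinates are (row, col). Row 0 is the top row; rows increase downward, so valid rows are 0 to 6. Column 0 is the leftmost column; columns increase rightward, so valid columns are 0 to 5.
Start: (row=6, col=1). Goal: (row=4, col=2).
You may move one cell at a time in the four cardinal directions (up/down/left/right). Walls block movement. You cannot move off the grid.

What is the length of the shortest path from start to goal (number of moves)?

Answer: Shortest path length: 3

Derivation:
BFS from (row=6, col=1) until reaching (row=4, col=2):
  Distance 0: (row=6, col=1)
  Distance 1: (row=5, col=1), (row=6, col=0), (row=6, col=2)
  Distance 2: (row=4, col=1), (row=5, col=0), (row=6, col=3)
  Distance 3: (row=3, col=1), (row=4, col=0), (row=4, col=2), (row=5, col=3), (row=6, col=4)  <- goal reached here
One shortest path (3 moves): (row=6, col=1) -> (row=5, col=1) -> (row=4, col=1) -> (row=4, col=2)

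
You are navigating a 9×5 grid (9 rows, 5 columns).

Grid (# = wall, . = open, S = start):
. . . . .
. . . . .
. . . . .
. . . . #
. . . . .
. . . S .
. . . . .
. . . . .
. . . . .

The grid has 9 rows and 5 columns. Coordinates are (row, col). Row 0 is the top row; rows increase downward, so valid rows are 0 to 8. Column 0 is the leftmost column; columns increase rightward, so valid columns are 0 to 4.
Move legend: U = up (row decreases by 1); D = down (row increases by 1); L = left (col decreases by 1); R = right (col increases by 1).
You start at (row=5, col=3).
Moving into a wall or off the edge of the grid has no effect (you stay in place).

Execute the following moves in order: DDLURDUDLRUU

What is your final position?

Start: (row=5, col=3)
  D (down): (row=5, col=3) -> (row=6, col=3)
  D (down): (row=6, col=3) -> (row=7, col=3)
  L (left): (row=7, col=3) -> (row=7, col=2)
  U (up): (row=7, col=2) -> (row=6, col=2)
  R (right): (row=6, col=2) -> (row=6, col=3)
  D (down): (row=6, col=3) -> (row=7, col=3)
  U (up): (row=7, col=3) -> (row=6, col=3)
  D (down): (row=6, col=3) -> (row=7, col=3)
  L (left): (row=7, col=3) -> (row=7, col=2)
  R (right): (row=7, col=2) -> (row=7, col=3)
  U (up): (row=7, col=3) -> (row=6, col=3)
  U (up): (row=6, col=3) -> (row=5, col=3)
Final: (row=5, col=3)

Answer: Final position: (row=5, col=3)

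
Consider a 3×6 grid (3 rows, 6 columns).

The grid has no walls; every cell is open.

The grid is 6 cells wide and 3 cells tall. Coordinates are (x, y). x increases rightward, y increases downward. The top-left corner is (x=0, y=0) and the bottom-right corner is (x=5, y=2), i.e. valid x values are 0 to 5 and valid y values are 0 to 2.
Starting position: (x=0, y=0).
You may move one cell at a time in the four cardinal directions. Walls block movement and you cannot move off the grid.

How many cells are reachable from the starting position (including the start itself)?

Answer: Reachable cells: 18

Derivation:
BFS flood-fill from (x=0, y=0):
  Distance 0: (x=0, y=0)
  Distance 1: (x=1, y=0), (x=0, y=1)
  Distance 2: (x=2, y=0), (x=1, y=1), (x=0, y=2)
  Distance 3: (x=3, y=0), (x=2, y=1), (x=1, y=2)
  Distance 4: (x=4, y=0), (x=3, y=1), (x=2, y=2)
  Distance 5: (x=5, y=0), (x=4, y=1), (x=3, y=2)
  Distance 6: (x=5, y=1), (x=4, y=2)
  Distance 7: (x=5, y=2)
Total reachable: 18 (grid has 18 open cells total)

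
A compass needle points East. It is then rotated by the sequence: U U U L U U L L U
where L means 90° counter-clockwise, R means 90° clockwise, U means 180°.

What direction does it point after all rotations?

Start: East
  U (U-turn (180°)) -> West
  U (U-turn (180°)) -> East
  U (U-turn (180°)) -> West
  L (left (90° counter-clockwise)) -> South
  U (U-turn (180°)) -> North
  U (U-turn (180°)) -> South
  L (left (90° counter-clockwise)) -> East
  L (left (90° counter-clockwise)) -> North
  U (U-turn (180°)) -> South
Final: South

Answer: Final heading: South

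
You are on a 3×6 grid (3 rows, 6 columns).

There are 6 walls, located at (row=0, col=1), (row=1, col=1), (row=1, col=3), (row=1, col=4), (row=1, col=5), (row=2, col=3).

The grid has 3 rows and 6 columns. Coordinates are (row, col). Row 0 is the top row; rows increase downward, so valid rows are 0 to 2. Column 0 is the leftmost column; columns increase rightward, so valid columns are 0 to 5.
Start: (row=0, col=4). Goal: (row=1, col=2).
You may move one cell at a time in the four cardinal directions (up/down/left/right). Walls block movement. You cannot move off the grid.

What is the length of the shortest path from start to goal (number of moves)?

BFS from (row=0, col=4) until reaching (row=1, col=2):
  Distance 0: (row=0, col=4)
  Distance 1: (row=0, col=3), (row=0, col=5)
  Distance 2: (row=0, col=2)
  Distance 3: (row=1, col=2)  <- goal reached here
One shortest path (3 moves): (row=0, col=4) -> (row=0, col=3) -> (row=0, col=2) -> (row=1, col=2)

Answer: Shortest path length: 3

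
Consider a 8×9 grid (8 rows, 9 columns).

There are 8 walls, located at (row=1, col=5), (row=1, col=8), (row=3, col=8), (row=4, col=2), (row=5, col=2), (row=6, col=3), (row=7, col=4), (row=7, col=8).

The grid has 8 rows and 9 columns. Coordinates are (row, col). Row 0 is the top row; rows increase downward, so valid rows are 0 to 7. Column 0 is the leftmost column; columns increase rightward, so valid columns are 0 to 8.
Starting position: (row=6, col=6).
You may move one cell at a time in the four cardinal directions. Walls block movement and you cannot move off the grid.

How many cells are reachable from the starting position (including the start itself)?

BFS flood-fill from (row=6, col=6):
  Distance 0: (row=6, col=6)
  Distance 1: (row=5, col=6), (row=6, col=5), (row=6, col=7), (row=7, col=6)
  Distance 2: (row=4, col=6), (row=5, col=5), (row=5, col=7), (row=6, col=4), (row=6, col=8), (row=7, col=5), (row=7, col=7)
  Distance 3: (row=3, col=6), (row=4, col=5), (row=4, col=7), (row=5, col=4), (row=5, col=8)
  Distance 4: (row=2, col=6), (row=3, col=5), (row=3, col=7), (row=4, col=4), (row=4, col=8), (row=5, col=3)
  Distance 5: (row=1, col=6), (row=2, col=5), (row=2, col=7), (row=3, col=4), (row=4, col=3)
  Distance 6: (row=0, col=6), (row=1, col=7), (row=2, col=4), (row=2, col=8), (row=3, col=3)
  Distance 7: (row=0, col=5), (row=0, col=7), (row=1, col=4), (row=2, col=3), (row=3, col=2)
  Distance 8: (row=0, col=4), (row=0, col=8), (row=1, col=3), (row=2, col=2), (row=3, col=1)
  Distance 9: (row=0, col=3), (row=1, col=2), (row=2, col=1), (row=3, col=0), (row=4, col=1)
  Distance 10: (row=0, col=2), (row=1, col=1), (row=2, col=0), (row=4, col=0), (row=5, col=1)
  Distance 11: (row=0, col=1), (row=1, col=0), (row=5, col=0), (row=6, col=1)
  Distance 12: (row=0, col=0), (row=6, col=0), (row=6, col=2), (row=7, col=1)
  Distance 13: (row=7, col=0), (row=7, col=2)
  Distance 14: (row=7, col=3)
Total reachable: 64 (grid has 64 open cells total)

Answer: Reachable cells: 64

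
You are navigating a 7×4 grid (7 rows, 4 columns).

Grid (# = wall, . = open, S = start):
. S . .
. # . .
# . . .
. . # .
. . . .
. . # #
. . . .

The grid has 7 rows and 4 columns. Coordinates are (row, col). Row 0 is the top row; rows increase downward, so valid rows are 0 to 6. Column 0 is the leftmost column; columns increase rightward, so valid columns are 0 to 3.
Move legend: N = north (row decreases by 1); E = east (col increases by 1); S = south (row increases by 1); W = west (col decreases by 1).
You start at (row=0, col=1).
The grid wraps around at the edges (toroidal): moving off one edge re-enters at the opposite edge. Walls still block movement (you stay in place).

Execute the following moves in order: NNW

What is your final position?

Start: (row=0, col=1)
  N (north): (row=0, col=1) -> (row=6, col=1)
  N (north): (row=6, col=1) -> (row=5, col=1)
  W (west): (row=5, col=1) -> (row=5, col=0)
Final: (row=5, col=0)

Answer: Final position: (row=5, col=0)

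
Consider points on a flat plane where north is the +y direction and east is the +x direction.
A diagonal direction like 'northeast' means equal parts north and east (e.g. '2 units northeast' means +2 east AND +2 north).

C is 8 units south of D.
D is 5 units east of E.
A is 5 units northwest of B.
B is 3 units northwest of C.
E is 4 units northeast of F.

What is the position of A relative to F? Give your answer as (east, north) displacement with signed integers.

Answer: A is at (east=1, north=4) relative to F.

Derivation:
Place F at the origin (east=0, north=0).
  E is 4 units northeast of F: delta (east=+4, north=+4); E at (east=4, north=4).
  D is 5 units east of E: delta (east=+5, north=+0); D at (east=9, north=4).
  C is 8 units south of D: delta (east=+0, north=-8); C at (east=9, north=-4).
  B is 3 units northwest of C: delta (east=-3, north=+3); B at (east=6, north=-1).
  A is 5 units northwest of B: delta (east=-5, north=+5); A at (east=1, north=4).
Therefore A relative to F: (east=1, north=4).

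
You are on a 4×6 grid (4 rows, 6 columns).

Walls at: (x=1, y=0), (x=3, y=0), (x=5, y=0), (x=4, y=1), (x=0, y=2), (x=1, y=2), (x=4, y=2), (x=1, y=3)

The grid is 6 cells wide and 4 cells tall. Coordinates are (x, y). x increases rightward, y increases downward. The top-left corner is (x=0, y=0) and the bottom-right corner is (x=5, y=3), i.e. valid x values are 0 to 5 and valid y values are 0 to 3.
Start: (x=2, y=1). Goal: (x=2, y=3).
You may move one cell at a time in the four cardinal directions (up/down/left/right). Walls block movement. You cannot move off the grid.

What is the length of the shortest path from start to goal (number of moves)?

Answer: Shortest path length: 2

Derivation:
BFS from (x=2, y=1) until reaching (x=2, y=3):
  Distance 0: (x=2, y=1)
  Distance 1: (x=2, y=0), (x=1, y=1), (x=3, y=1), (x=2, y=2)
  Distance 2: (x=0, y=1), (x=3, y=2), (x=2, y=3)  <- goal reached here
One shortest path (2 moves): (x=2, y=1) -> (x=2, y=2) -> (x=2, y=3)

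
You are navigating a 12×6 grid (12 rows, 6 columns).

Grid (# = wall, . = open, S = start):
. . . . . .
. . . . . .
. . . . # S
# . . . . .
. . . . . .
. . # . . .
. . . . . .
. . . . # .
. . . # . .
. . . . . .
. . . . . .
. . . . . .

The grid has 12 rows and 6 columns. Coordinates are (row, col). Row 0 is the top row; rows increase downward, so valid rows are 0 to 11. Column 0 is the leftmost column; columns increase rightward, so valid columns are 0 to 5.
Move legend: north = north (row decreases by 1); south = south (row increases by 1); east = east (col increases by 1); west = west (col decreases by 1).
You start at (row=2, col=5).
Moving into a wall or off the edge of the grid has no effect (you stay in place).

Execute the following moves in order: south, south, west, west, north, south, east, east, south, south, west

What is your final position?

Answer: Final position: (row=6, col=4)

Derivation:
Start: (row=2, col=5)
  south (south): (row=2, col=5) -> (row=3, col=5)
  south (south): (row=3, col=5) -> (row=4, col=5)
  west (west): (row=4, col=5) -> (row=4, col=4)
  west (west): (row=4, col=4) -> (row=4, col=3)
  north (north): (row=4, col=3) -> (row=3, col=3)
  south (south): (row=3, col=3) -> (row=4, col=3)
  east (east): (row=4, col=3) -> (row=4, col=4)
  east (east): (row=4, col=4) -> (row=4, col=5)
  south (south): (row=4, col=5) -> (row=5, col=5)
  south (south): (row=5, col=5) -> (row=6, col=5)
  west (west): (row=6, col=5) -> (row=6, col=4)
Final: (row=6, col=4)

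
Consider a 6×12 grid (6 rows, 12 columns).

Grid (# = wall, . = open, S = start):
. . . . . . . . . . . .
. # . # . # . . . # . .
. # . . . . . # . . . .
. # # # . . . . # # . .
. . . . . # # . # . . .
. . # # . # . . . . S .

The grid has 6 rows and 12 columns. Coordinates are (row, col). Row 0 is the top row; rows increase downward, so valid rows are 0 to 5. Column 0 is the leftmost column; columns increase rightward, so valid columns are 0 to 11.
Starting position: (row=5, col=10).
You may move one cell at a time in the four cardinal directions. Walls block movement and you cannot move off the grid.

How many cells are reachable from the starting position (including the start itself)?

BFS flood-fill from (row=5, col=10):
  Distance 0: (row=5, col=10)
  Distance 1: (row=4, col=10), (row=5, col=9), (row=5, col=11)
  Distance 2: (row=3, col=10), (row=4, col=9), (row=4, col=11), (row=5, col=8)
  Distance 3: (row=2, col=10), (row=3, col=11), (row=5, col=7)
  Distance 4: (row=1, col=10), (row=2, col=9), (row=2, col=11), (row=4, col=7), (row=5, col=6)
  Distance 5: (row=0, col=10), (row=1, col=11), (row=2, col=8), (row=3, col=7)
  Distance 6: (row=0, col=9), (row=0, col=11), (row=1, col=8), (row=3, col=6)
  Distance 7: (row=0, col=8), (row=1, col=7), (row=2, col=6), (row=3, col=5)
  Distance 8: (row=0, col=7), (row=1, col=6), (row=2, col=5), (row=3, col=4)
  Distance 9: (row=0, col=6), (row=2, col=4), (row=4, col=4)
  Distance 10: (row=0, col=5), (row=1, col=4), (row=2, col=3), (row=4, col=3), (row=5, col=4)
  Distance 11: (row=0, col=4), (row=2, col=2), (row=4, col=2)
  Distance 12: (row=0, col=3), (row=1, col=2), (row=4, col=1)
  Distance 13: (row=0, col=2), (row=4, col=0), (row=5, col=1)
  Distance 14: (row=0, col=1), (row=3, col=0), (row=5, col=0)
  Distance 15: (row=0, col=0), (row=2, col=0)
  Distance 16: (row=1, col=0)
Total reachable: 55 (grid has 55 open cells total)

Answer: Reachable cells: 55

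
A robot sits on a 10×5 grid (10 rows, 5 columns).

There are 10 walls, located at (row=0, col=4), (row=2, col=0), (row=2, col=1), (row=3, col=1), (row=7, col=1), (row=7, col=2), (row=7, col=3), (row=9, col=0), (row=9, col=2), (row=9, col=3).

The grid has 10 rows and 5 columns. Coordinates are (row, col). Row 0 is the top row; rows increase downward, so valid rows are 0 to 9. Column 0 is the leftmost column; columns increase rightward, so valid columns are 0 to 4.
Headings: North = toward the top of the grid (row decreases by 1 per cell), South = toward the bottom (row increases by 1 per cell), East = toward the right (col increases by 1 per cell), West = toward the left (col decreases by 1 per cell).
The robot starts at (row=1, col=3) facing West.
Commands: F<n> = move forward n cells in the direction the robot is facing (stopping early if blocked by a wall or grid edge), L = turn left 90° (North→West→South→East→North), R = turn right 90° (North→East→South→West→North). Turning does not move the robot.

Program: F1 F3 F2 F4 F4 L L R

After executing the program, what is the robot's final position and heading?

Answer: Final position: (row=1, col=0), facing South

Derivation:
Start: (row=1, col=3), facing West
  F1: move forward 1, now at (row=1, col=2)
  F3: move forward 2/3 (blocked), now at (row=1, col=0)
  F2: move forward 0/2 (blocked), now at (row=1, col=0)
  F4: move forward 0/4 (blocked), now at (row=1, col=0)
  F4: move forward 0/4 (blocked), now at (row=1, col=0)
  L: turn left, now facing South
  L: turn left, now facing East
  R: turn right, now facing South
Final: (row=1, col=0), facing South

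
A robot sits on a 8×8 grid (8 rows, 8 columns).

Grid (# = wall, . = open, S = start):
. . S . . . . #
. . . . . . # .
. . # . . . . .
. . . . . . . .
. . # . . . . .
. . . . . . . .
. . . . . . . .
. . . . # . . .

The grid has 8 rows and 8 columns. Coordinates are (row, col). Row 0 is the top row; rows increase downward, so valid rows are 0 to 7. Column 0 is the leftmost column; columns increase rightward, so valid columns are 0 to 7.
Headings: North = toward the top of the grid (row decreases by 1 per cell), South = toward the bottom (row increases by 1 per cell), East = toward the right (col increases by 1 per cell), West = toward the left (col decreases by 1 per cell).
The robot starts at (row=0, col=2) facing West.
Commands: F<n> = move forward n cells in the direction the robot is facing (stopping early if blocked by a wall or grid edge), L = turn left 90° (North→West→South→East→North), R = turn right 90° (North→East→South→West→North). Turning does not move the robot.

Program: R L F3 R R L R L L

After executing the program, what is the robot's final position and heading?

Answer: Final position: (row=0, col=0), facing West

Derivation:
Start: (row=0, col=2), facing West
  R: turn right, now facing North
  L: turn left, now facing West
  F3: move forward 2/3 (blocked), now at (row=0, col=0)
  R: turn right, now facing North
  R: turn right, now facing East
  L: turn left, now facing North
  R: turn right, now facing East
  L: turn left, now facing North
  L: turn left, now facing West
Final: (row=0, col=0), facing West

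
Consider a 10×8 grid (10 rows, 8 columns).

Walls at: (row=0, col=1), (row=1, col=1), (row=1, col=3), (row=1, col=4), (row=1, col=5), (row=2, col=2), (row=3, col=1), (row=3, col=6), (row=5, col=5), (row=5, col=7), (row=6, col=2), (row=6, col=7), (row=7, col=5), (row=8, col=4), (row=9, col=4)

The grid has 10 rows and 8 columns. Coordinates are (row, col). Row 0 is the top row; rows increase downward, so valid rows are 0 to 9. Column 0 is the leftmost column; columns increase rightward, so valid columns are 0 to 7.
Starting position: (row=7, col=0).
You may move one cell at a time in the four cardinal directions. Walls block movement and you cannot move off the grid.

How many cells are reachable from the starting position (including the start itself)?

Answer: Reachable cells: 65

Derivation:
BFS flood-fill from (row=7, col=0):
  Distance 0: (row=7, col=0)
  Distance 1: (row=6, col=0), (row=7, col=1), (row=8, col=0)
  Distance 2: (row=5, col=0), (row=6, col=1), (row=7, col=2), (row=8, col=1), (row=9, col=0)
  Distance 3: (row=4, col=0), (row=5, col=1), (row=7, col=3), (row=8, col=2), (row=9, col=1)
  Distance 4: (row=3, col=0), (row=4, col=1), (row=5, col=2), (row=6, col=3), (row=7, col=4), (row=8, col=3), (row=9, col=2)
  Distance 5: (row=2, col=0), (row=4, col=2), (row=5, col=3), (row=6, col=4), (row=9, col=3)
  Distance 6: (row=1, col=0), (row=2, col=1), (row=3, col=2), (row=4, col=3), (row=5, col=4), (row=6, col=5)
  Distance 7: (row=0, col=0), (row=3, col=3), (row=4, col=4), (row=6, col=6)
  Distance 8: (row=2, col=3), (row=3, col=4), (row=4, col=5), (row=5, col=6), (row=7, col=6)
  Distance 9: (row=2, col=4), (row=3, col=5), (row=4, col=6), (row=7, col=7), (row=8, col=6)
  Distance 10: (row=2, col=5), (row=4, col=7), (row=8, col=5), (row=8, col=7), (row=9, col=6)
  Distance 11: (row=2, col=6), (row=3, col=7), (row=9, col=5), (row=9, col=7)
  Distance 12: (row=1, col=6), (row=2, col=7)
  Distance 13: (row=0, col=6), (row=1, col=7)
  Distance 14: (row=0, col=5), (row=0, col=7)
  Distance 15: (row=0, col=4)
  Distance 16: (row=0, col=3)
  Distance 17: (row=0, col=2)
  Distance 18: (row=1, col=2)
Total reachable: 65 (grid has 65 open cells total)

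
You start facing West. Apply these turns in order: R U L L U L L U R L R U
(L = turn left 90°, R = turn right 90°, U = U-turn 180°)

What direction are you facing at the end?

Answer: Final heading: East

Derivation:
Start: West
  R (right (90° clockwise)) -> North
  U (U-turn (180°)) -> South
  L (left (90° counter-clockwise)) -> East
  L (left (90° counter-clockwise)) -> North
  U (U-turn (180°)) -> South
  L (left (90° counter-clockwise)) -> East
  L (left (90° counter-clockwise)) -> North
  U (U-turn (180°)) -> South
  R (right (90° clockwise)) -> West
  L (left (90° counter-clockwise)) -> South
  R (right (90° clockwise)) -> West
  U (U-turn (180°)) -> East
Final: East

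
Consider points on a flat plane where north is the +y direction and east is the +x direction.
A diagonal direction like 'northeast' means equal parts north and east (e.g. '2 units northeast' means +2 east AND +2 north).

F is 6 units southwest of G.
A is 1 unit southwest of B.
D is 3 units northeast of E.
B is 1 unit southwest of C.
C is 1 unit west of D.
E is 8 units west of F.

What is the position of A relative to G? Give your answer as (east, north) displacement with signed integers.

Place G at the origin (east=0, north=0).
  F is 6 units southwest of G: delta (east=-6, north=-6); F at (east=-6, north=-6).
  E is 8 units west of F: delta (east=-8, north=+0); E at (east=-14, north=-6).
  D is 3 units northeast of E: delta (east=+3, north=+3); D at (east=-11, north=-3).
  C is 1 unit west of D: delta (east=-1, north=+0); C at (east=-12, north=-3).
  B is 1 unit southwest of C: delta (east=-1, north=-1); B at (east=-13, north=-4).
  A is 1 unit southwest of B: delta (east=-1, north=-1); A at (east=-14, north=-5).
Therefore A relative to G: (east=-14, north=-5).

Answer: A is at (east=-14, north=-5) relative to G.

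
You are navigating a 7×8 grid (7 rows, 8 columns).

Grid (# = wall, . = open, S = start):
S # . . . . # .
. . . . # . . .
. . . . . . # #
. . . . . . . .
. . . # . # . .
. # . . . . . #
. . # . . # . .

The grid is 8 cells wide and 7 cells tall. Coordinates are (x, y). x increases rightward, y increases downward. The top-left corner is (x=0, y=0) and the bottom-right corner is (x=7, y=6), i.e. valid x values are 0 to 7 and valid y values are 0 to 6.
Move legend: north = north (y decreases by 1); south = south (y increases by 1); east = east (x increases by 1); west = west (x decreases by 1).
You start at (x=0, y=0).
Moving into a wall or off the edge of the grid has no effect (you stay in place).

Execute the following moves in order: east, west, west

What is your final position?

Start: (x=0, y=0)
  east (east): blocked, stay at (x=0, y=0)
  west (west): blocked, stay at (x=0, y=0)
  west (west): blocked, stay at (x=0, y=0)
Final: (x=0, y=0)

Answer: Final position: (x=0, y=0)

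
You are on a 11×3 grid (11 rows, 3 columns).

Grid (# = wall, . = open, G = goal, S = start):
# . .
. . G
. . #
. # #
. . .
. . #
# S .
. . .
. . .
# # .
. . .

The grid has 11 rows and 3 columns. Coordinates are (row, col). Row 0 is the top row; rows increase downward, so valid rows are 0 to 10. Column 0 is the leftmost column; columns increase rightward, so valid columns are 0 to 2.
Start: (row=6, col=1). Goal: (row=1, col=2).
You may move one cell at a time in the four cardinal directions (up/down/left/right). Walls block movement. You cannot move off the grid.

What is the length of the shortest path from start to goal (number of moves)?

BFS from (row=6, col=1) until reaching (row=1, col=2):
  Distance 0: (row=6, col=1)
  Distance 1: (row=5, col=1), (row=6, col=2), (row=7, col=1)
  Distance 2: (row=4, col=1), (row=5, col=0), (row=7, col=0), (row=7, col=2), (row=8, col=1)
  Distance 3: (row=4, col=0), (row=4, col=2), (row=8, col=0), (row=8, col=2)
  Distance 4: (row=3, col=0), (row=9, col=2)
  Distance 5: (row=2, col=0), (row=10, col=2)
  Distance 6: (row=1, col=0), (row=2, col=1), (row=10, col=1)
  Distance 7: (row=1, col=1), (row=10, col=0)
  Distance 8: (row=0, col=1), (row=1, col=2)  <- goal reached here
One shortest path (8 moves): (row=6, col=1) -> (row=5, col=1) -> (row=5, col=0) -> (row=4, col=0) -> (row=3, col=0) -> (row=2, col=0) -> (row=2, col=1) -> (row=1, col=1) -> (row=1, col=2)

Answer: Shortest path length: 8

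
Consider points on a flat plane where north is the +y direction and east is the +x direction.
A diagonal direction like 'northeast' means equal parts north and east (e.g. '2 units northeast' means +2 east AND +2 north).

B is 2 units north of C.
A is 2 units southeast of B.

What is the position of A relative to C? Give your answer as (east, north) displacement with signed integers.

Place C at the origin (east=0, north=0).
  B is 2 units north of C: delta (east=+0, north=+2); B at (east=0, north=2).
  A is 2 units southeast of B: delta (east=+2, north=-2); A at (east=2, north=0).
Therefore A relative to C: (east=2, north=0).

Answer: A is at (east=2, north=0) relative to C.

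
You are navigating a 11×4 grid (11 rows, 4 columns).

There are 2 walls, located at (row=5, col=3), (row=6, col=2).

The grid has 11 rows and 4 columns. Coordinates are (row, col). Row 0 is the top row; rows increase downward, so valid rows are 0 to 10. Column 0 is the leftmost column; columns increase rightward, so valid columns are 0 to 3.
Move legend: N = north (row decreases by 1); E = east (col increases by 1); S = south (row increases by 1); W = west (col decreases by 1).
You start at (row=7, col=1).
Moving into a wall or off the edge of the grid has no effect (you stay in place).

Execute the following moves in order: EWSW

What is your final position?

Answer: Final position: (row=8, col=0)

Derivation:
Start: (row=7, col=1)
  E (east): (row=7, col=1) -> (row=7, col=2)
  W (west): (row=7, col=2) -> (row=7, col=1)
  S (south): (row=7, col=1) -> (row=8, col=1)
  W (west): (row=8, col=1) -> (row=8, col=0)
Final: (row=8, col=0)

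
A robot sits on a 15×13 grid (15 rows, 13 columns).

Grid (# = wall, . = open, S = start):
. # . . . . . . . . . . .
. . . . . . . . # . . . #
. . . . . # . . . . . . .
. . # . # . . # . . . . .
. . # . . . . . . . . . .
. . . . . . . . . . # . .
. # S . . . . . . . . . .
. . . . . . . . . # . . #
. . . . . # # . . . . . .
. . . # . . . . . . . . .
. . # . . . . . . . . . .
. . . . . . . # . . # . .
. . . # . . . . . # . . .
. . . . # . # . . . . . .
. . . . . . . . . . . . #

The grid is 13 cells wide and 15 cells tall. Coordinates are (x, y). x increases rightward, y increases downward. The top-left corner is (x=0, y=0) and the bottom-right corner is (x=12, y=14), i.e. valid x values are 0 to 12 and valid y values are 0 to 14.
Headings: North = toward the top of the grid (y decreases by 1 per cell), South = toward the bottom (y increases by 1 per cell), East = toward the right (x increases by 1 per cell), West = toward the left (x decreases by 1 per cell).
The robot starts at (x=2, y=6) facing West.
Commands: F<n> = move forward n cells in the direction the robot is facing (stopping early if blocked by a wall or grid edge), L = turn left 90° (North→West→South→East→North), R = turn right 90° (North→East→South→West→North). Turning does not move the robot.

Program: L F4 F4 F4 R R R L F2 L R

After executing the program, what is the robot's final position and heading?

Answer: Final position: (x=2, y=7), facing North

Derivation:
Start: (x=2, y=6), facing West
  L: turn left, now facing South
  F4: move forward 3/4 (blocked), now at (x=2, y=9)
  F4: move forward 0/4 (blocked), now at (x=2, y=9)
  F4: move forward 0/4 (blocked), now at (x=2, y=9)
  R: turn right, now facing West
  R: turn right, now facing North
  R: turn right, now facing East
  L: turn left, now facing North
  F2: move forward 2, now at (x=2, y=7)
  L: turn left, now facing West
  R: turn right, now facing North
Final: (x=2, y=7), facing North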